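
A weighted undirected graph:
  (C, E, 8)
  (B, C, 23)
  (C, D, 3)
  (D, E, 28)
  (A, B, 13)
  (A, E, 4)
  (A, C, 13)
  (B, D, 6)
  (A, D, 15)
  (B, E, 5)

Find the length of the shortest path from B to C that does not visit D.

Routes from B to C avoiding D:
B - C: 23
B - E - C: 5 + 8 = 13
B - A - C: 13 + 13 = 26
B - E - A - C: 5 + 4 + 13 = 22
B - A - E - C: 13 + 4 + 8 = 25
Shortest: 13.

13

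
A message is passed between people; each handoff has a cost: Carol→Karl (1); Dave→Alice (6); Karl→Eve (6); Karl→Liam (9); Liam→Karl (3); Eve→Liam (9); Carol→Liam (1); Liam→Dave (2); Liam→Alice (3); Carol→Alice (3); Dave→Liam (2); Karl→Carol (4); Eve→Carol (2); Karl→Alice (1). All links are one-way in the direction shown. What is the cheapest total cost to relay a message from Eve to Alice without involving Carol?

Routes from Eve to Alice avoiding Carol:
Eve-Liam-Karl-Alice: 9 + 3 + 1 = 13
Eve-Liam-Dave-Alice: 9 + 2 + 6 = 17
Eve-Liam-Alice: 9 + 3 = 12
The minimum is 12.

12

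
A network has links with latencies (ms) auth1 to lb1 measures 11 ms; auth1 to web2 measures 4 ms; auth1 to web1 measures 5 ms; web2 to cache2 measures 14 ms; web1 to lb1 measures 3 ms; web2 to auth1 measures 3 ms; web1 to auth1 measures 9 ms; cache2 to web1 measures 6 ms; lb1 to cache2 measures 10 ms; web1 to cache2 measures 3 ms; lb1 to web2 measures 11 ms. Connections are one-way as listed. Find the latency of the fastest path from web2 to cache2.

11

Candidate routes:
web2 -> auth1 -> web1 -> lb1 -> cache2: 3 + 5 + 3 + 10 = 21
web2 -> auth1 -> web1 -> cache2: 3 + 5 + 3 = 11
web2 -> auth1 -> lb1 -> cache2: 3 + 11 + 10 = 24
web2 -> cache2: 14
Shortest: 11 ms.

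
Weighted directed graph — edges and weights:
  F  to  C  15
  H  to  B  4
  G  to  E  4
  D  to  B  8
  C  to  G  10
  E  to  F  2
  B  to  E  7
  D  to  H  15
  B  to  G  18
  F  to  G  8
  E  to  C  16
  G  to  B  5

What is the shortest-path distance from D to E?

Paths from D to E:
D → B → G → E: 8 + 18 + 4 = 30
D → H → B → G → E: 15 + 4 + 18 + 4 = 41
D → H → B → E: 15 + 4 + 7 = 26
D → B → E: 8 + 7 = 15
The minimum is 15.

15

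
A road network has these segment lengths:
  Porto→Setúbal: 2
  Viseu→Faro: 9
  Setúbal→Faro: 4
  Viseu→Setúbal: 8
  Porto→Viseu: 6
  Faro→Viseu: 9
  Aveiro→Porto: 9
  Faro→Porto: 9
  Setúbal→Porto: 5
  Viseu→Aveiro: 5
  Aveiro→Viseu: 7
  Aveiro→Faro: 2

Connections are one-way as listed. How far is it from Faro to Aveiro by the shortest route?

Candidate routes:
Faro-Porto-Viseu-Aveiro: 9 + 6 + 5 = 20
Faro-Viseu-Aveiro: 9 + 5 = 14
Shortest: 14.

14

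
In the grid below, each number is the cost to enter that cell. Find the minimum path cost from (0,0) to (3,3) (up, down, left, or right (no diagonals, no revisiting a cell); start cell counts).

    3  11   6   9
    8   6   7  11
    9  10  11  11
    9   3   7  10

Take (0,0)→(1,0)→(1,1)→(2,1)→(3,1)→(3,2)→(3,3) for a total of 3 + 8 + 6 + 10 + 3 + 7 + 10 = 47.

47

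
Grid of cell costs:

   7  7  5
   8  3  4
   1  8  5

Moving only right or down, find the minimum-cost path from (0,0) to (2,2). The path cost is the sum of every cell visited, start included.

26

Best path: [0,0] [0,1] [1,1] [1,2] [2,2]
Cost: 7 + 7 + 3 + 4 + 5 = 26
For comparison, the top-then-right route costs 28.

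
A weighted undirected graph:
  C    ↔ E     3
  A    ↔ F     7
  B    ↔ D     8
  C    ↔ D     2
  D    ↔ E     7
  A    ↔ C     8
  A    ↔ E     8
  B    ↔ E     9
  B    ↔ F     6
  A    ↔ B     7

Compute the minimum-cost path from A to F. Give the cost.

Some routes from A to F:
A - B - F: 7 + 6 = 13
A - E - B - F: 8 + 9 + 6 = 23
A - F: 7
Shortest: 7.

7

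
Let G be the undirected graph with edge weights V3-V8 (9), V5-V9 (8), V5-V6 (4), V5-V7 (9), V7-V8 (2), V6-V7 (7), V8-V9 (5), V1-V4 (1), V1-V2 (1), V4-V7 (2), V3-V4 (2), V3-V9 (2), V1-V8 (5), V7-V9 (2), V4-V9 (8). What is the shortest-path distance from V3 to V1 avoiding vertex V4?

Routes from V3 to V1 avoiding V4:
V3 → V9 → V5 → V7 → V8 → V1: 2 + 8 + 9 + 2 + 5 = 26
V3 → V9 → V5 → V6 → V7 → V8 → V1: 2 + 8 + 4 + 7 + 2 + 5 = 28
V3 → V9 → V8 → V1: 2 + 5 + 5 = 12
V3 → V8 → V1: 9 + 5 = 14
V3 → V9 → V7 → V8 → V1: 2 + 2 + 2 + 5 = 11
Best route has total 11.

11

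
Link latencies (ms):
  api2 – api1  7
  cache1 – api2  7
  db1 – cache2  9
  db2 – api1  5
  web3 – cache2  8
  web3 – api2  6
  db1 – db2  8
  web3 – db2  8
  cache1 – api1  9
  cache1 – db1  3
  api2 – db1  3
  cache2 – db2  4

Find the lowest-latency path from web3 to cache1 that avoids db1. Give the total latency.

13

A few of the web3→cache1 routes:
web3 → api2 → api1 → cache1: 6 + 7 + 9 = 22
web3 → db2 → api1 → cache1: 8 + 5 + 9 = 22
web3 → api2 → cache1: 6 + 7 = 13
web3 → db2 → api1 → api2 → cache1: 8 + 5 + 7 + 7 = 27
web3 → cache2 → db2 → api1 → cache1: 8 + 4 + 5 + 9 = 26
Best route has total 13 ms.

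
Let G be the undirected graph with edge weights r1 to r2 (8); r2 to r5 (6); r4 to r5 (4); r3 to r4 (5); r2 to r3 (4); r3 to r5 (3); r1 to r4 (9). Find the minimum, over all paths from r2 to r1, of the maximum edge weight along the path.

Checking several routes:
r2→r5→r4→r1: max(6, 4, 9) = 9
r2→r1: max(8) = 8
r2→r5→r3→r4→r1: max(6, 3, 5, 9) = 9
The minimum achievable maximum is 8.

8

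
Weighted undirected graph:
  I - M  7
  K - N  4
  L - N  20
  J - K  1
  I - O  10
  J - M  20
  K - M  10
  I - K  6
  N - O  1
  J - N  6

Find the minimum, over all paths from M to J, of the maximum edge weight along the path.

7

Some routes from M to J:
M - K - J: max(10, 1) = 10
M - I - K - N - J: max(7, 6, 4, 6) = 7
M - I - K - J: max(7, 6, 1) = 7
Smallest bottleneck: 7.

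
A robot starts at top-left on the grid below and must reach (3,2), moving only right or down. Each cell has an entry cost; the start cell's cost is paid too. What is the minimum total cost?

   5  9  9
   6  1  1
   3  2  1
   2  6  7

Path (0,0) -> (1,0) -> (1,1) -> (1,2) -> (2,2) -> (3,2): 5 + 6 + 1 + 1 + 1 + 7 = 21.
For comparison, the top-then-right route costs 32.

21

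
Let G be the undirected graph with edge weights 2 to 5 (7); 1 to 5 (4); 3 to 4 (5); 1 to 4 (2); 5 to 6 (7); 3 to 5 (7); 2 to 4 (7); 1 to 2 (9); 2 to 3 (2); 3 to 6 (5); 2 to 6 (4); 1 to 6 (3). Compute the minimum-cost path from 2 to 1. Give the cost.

7

Some routes from 2 to 1:
2 - 1: 9
2 - 3 - 4 - 1: 2 + 5 + 2 = 9
2 - 3 - 6 - 1: 2 + 5 + 3 = 10
2 - 4 - 1: 7 + 2 = 9
2 - 6 - 1: 4 + 3 = 7
Best route has total 7.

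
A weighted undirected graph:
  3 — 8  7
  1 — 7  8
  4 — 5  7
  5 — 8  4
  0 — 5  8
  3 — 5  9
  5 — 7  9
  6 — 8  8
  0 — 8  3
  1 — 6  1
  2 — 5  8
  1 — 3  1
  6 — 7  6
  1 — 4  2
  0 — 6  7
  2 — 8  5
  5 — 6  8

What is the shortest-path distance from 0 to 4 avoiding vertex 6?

13

Some routes from 0 to 4 avoiding 6:
0-5-4: 8 + 7 = 15
0-5-3-1-4: 8 + 9 + 1 + 2 = 20
0-8-5-4: 3 + 4 + 7 = 14
0-8-3-1-4: 3 + 7 + 1 + 2 = 13
0-8-5-3-1-4: 3 + 4 + 9 + 1 + 2 = 19
The minimum is 13.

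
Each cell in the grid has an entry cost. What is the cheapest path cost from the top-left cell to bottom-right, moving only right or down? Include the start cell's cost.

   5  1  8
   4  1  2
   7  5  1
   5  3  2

Take [0,0] → [0,1] → [1,1] → [1,2] → [2,2] → [3,2] for a total of 5 + 1 + 1 + 2 + 1 + 2 = 12.

12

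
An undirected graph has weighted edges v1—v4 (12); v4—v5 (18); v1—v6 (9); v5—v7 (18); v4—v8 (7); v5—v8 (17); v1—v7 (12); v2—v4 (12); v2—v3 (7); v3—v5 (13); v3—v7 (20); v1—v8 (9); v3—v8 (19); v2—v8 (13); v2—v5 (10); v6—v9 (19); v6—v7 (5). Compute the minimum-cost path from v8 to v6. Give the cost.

Some routes from v8 to v6:
v8 → v4 → v1 → v7 → v6: 7 + 12 + 12 + 5 = 36
v8 → v1 → v7 → v6: 9 + 12 + 5 = 26
v8 → v1 → v6: 9 + 9 = 18
v8 → v4 → v1 → v6: 7 + 12 + 9 = 28
Best route has total 18.

18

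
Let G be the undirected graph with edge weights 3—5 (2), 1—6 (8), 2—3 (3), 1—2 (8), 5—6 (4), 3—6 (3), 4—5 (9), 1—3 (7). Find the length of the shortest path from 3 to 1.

Candidate routes:
3 - 1: 7
3 - 5 - 6 - 1: 2 + 4 + 8 = 14
3 - 2 - 1: 3 + 8 = 11
3 - 6 - 1: 3 + 8 = 11
Shortest: 7.

7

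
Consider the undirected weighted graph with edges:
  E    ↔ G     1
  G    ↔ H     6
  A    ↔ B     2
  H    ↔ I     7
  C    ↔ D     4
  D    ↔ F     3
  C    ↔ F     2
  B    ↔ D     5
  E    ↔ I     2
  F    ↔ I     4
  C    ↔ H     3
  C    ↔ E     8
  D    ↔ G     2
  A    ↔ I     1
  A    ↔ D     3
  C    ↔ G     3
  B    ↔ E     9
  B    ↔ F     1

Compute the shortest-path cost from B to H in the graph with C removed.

A few of the B→H routes:
B -> A -> I -> E -> G -> H: 2 + 1 + 2 + 1 + 6 = 12
B -> A -> I -> H: 2 + 1 + 7 = 10
B -> D -> G -> H: 5 + 2 + 6 = 13
B -> F -> I -> H: 1 + 4 + 7 = 12
B -> F -> D -> G -> H: 1 + 3 + 2 + 6 = 12
The minimum is 10.

10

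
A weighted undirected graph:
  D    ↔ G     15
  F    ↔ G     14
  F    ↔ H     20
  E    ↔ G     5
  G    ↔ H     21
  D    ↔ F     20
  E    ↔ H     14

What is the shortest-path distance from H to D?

A few of the H→D routes:
H-G-D: 21 + 15 = 36
H-F-D: 20 + 20 = 40
H-E-G-D: 14 + 5 + 15 = 34
Best route has total 34.

34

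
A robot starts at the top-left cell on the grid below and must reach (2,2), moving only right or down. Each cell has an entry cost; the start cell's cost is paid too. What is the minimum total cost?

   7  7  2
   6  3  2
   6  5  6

Take [0,0] [0,1] [0,2] [1,2] [2,2] for a total of 7 + 7 + 2 + 2 + 6 = 24.

24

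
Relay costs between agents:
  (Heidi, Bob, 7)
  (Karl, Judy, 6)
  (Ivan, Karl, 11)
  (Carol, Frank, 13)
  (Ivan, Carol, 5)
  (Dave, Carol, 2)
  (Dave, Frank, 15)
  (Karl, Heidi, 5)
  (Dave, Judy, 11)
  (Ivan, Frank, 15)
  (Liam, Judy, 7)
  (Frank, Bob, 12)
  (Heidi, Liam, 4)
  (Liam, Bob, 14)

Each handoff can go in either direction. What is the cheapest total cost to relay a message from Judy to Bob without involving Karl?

18

Paths from Judy to Bob avoiding Karl:
Judy → Liam → Heidi → Bob: 7 + 4 + 7 = 18
Judy → Dave → Frank → Bob: 11 + 15 + 12 = 38
Judy → Dave → Carol → Frank → Bob: 11 + 2 + 13 + 12 = 38
Judy → Dave → Carol → Ivan → Frank → Bob: 11 + 2 + 5 + 15 + 12 = 45
Judy → Liam → Bob: 7 + 14 = 21
The minimum is 18.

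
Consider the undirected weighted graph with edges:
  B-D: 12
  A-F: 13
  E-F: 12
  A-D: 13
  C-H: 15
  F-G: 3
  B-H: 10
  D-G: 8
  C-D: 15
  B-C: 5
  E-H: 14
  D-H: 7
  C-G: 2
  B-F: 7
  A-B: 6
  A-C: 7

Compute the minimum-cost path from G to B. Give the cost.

Some routes from G to B:
G -> C -> B: 2 + 5 = 7
G -> F -> B: 3 + 7 = 10
G -> C -> A -> B: 2 + 7 + 6 = 15
G -> D -> B: 8 + 12 = 20
Shortest: 7.

7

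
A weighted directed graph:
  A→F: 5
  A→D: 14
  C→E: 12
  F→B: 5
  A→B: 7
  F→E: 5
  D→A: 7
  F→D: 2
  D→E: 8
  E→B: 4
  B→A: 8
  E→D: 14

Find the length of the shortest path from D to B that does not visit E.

14

Paths from D to B avoiding E:
D→A→B: 7 + 7 = 14
D→A→F→B: 7 + 5 + 5 = 17
Shortest: 14.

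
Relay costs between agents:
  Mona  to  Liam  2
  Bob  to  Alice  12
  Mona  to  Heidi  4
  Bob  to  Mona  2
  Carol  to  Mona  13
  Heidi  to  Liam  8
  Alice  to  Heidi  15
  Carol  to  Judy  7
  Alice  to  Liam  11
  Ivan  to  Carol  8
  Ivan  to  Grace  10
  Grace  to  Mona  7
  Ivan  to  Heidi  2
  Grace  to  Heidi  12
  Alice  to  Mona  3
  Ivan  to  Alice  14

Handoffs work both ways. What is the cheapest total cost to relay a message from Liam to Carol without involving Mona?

Checking several routes:
Liam→Alice→Ivan→Carol: 11 + 14 + 8 = 33
Liam→Alice→Heidi→Ivan→Carol: 11 + 15 + 2 + 8 = 36
Liam→Heidi→Ivan→Carol: 8 + 2 + 8 = 18
Shortest: 18.

18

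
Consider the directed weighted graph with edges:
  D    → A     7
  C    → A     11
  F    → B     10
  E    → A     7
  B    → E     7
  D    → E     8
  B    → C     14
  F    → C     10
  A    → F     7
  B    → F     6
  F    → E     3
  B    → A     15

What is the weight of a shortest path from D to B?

24

Paths from D to B:
D-A-F-B: 7 + 7 + 10 = 24
D-E-A-F-B: 8 + 7 + 7 + 10 = 32
The minimum is 24.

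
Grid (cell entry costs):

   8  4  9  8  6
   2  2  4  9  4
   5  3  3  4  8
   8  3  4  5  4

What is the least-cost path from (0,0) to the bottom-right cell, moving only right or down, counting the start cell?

Take (0,0)→(1,0)→(1,1)→(2,1)→(2,2)→(2,3)→(3,3)→(3,4) for a total of 8 + 2 + 2 + 3 + 3 + 4 + 5 + 4 = 31.
(Top row then right column would cost 51.)

31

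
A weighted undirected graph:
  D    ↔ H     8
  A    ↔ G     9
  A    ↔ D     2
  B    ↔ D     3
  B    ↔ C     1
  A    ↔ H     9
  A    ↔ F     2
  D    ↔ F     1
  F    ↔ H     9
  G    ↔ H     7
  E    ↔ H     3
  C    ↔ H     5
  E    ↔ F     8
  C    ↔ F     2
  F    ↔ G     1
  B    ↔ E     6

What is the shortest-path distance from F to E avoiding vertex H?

8

Comparing a few candidate routes:
F-D-B-E: 1 + 3 + 6 = 10
F-C-B-E: 2 + 1 + 6 = 9
F-E: 8
The minimum is 8.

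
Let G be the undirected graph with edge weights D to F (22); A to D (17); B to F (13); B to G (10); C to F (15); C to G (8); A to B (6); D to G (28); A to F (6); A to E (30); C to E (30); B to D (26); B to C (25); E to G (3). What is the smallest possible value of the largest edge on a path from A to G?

10

Some routes from A to G:
A→F→C→G: max(6, 15, 8) = 15
A→B→G: max(6, 10) = 10
A→F→B→G: max(6, 13, 10) = 13
The minimum achievable maximum is 10.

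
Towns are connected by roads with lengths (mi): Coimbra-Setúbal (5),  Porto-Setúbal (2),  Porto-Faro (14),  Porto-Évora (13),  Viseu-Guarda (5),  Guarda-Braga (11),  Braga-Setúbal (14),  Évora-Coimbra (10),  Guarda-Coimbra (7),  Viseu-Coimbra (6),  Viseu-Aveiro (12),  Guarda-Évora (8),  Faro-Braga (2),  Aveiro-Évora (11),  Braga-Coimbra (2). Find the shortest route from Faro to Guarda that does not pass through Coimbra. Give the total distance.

13

A few of the Faro→Guarda routes:
Faro -> Porto -> Évora -> Aveiro -> Viseu -> Guarda: 14 + 13 + 11 + 12 + 5 = 55
Faro -> Braga -> Guarda: 2 + 11 = 13
Faro -> Braga -> Setúbal -> Porto -> Évora -> Guarda: 2 + 14 + 2 + 13 + 8 = 39
Faro -> Porto -> Setúbal -> Braga -> Guarda: 14 + 2 + 14 + 11 = 41
Faro -> Porto -> Évora -> Guarda: 14 + 13 + 8 = 35
The minimum is 13 mi.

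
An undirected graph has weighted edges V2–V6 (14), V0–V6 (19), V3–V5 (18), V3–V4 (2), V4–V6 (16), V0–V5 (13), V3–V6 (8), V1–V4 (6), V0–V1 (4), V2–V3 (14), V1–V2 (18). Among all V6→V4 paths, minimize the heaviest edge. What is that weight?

A few of the V6→V4 routes:
V6 -> V3 -> V2 -> V1 -> V4: max(8, 14, 18, 6) = 18
V6 -> V3 -> V5 -> V0 -> V1 -> V4: max(8, 18, 13, 4, 6) = 18
V6 -> V3 -> V4: max(8, 2) = 8
V6 -> V4: max(16) = 16
V6 -> V2 -> V3 -> V4: max(14, 14, 2) = 14
The minimum achievable maximum is 8.

8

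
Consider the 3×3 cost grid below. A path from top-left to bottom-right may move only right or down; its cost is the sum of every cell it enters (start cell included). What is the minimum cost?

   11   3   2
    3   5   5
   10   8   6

27

Take (0,0) (0,1) (0,2) (1,2) (2,2) for a total of 11 + 3 + 2 + 5 + 6 = 27.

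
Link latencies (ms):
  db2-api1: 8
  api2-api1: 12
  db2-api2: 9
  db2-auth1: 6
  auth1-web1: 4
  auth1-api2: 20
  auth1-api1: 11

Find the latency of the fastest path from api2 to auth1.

15

Checking several routes:
api2→api1→auth1: 12 + 11 = 23
api2→db2→auth1: 9 + 6 = 15
api2→auth1: 20
Best route has total 15 ms.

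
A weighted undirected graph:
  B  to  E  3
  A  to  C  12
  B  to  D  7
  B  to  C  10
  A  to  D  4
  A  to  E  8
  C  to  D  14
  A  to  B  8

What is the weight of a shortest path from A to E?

8

Comparing a few candidate routes:
A-D-B-E: 4 + 7 + 3 = 14
A-B-E: 8 + 3 = 11
A-E: 8
Best route has total 8.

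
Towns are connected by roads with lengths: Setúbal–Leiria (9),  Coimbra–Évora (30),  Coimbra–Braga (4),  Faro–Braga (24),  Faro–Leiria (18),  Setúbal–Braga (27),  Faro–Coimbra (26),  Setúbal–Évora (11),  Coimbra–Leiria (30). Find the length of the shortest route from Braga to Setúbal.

A few of the Braga→Setúbal routes:
Braga -> Faro -> Leiria -> Setúbal: 24 + 18 + 9 = 51
Braga -> Coimbra -> Évora -> Setúbal: 4 + 30 + 11 = 45
Braga -> Coimbra -> Leiria -> Setúbal: 4 + 30 + 9 = 43
Braga -> Setúbal: 27
Braga -> Coimbra -> Faro -> Leiria -> Setúbal: 4 + 26 + 18 + 9 = 57
Best route has total 27.

27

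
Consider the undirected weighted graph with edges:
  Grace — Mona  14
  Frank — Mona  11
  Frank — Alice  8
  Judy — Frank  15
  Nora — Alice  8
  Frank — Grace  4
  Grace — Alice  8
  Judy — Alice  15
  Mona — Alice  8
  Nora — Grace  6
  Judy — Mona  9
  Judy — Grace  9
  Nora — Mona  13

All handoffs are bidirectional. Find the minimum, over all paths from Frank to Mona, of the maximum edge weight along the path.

8

Some routes from Frank to Mona:
Frank→Grace→Alice→Mona: max(4, 8, 8) = 8
Frank→Grace→Nora→Alice→Mona: max(4, 6, 8, 8) = 8
Frank→Alice→Mona: max(8, 8) = 8
Smallest bottleneck: 8.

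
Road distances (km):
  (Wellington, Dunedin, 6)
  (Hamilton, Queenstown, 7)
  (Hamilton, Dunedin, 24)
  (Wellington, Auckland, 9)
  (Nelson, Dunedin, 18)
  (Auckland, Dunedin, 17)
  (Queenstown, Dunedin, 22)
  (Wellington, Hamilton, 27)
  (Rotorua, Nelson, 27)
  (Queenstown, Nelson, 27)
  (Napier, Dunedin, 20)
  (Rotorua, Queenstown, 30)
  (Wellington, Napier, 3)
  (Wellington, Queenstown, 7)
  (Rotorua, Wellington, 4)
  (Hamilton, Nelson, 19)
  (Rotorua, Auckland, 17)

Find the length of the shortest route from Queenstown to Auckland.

Comparing a few candidate routes:
Queenstown -> Wellington -> Rotorua -> Auckland: 7 + 4 + 17 = 28
Queenstown -> Wellington -> Auckland: 7 + 9 = 16
Queenstown -> Wellington -> Dunedin -> Auckland: 7 + 6 + 17 = 30
Queenstown -> Dunedin -> Wellington -> Auckland: 22 + 6 + 9 = 37
Shortest: 16 km.

16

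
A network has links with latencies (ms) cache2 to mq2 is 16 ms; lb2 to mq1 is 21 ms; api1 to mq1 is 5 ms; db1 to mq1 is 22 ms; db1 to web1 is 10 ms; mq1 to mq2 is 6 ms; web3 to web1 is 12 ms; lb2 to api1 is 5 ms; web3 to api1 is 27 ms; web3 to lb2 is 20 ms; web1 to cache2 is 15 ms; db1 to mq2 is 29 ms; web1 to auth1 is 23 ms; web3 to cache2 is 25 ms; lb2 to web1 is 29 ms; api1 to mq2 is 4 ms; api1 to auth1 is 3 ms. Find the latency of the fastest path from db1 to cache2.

Some routes from db1 to cache2:
db1 -> mq2 -> cache2: 29 + 16 = 45
db1 -> web1 -> cache2: 10 + 15 = 25
db1 -> mq1 -> mq2 -> cache2: 22 + 6 + 16 = 44
db1 -> mq1 -> api1 -> mq2 -> cache2: 22 + 5 + 4 + 16 = 47
Best route has total 25 ms.

25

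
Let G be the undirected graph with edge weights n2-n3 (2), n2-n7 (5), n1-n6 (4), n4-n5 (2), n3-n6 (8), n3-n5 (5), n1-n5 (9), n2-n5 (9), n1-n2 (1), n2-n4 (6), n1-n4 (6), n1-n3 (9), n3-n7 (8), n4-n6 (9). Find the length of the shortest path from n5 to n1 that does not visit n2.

Some routes from n5 to n1 avoiding n2:
n5→n3→n1: 5 + 9 = 14
n5→n1: 9
n5→n4→n1: 2 + 6 = 8
The minimum is 8.

8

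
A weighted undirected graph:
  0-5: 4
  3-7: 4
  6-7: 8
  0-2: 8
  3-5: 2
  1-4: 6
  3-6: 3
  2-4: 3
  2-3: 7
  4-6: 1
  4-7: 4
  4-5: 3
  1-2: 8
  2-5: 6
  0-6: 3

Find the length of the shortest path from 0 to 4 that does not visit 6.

Checking several routes:
0 - 5 - 2 - 4: 4 + 6 + 3 = 13
0 - 5 - 4: 4 + 3 = 7
0 - 2 - 4: 8 + 3 = 11
Best route has total 7.

7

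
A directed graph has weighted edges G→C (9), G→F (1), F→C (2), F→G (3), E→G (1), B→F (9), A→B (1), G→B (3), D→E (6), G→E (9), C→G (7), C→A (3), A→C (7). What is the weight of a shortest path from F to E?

Routes from F to E:
F - G - E: 3 + 9 = 12
F - C - G - E: 2 + 7 + 9 = 18
Shortest: 12.

12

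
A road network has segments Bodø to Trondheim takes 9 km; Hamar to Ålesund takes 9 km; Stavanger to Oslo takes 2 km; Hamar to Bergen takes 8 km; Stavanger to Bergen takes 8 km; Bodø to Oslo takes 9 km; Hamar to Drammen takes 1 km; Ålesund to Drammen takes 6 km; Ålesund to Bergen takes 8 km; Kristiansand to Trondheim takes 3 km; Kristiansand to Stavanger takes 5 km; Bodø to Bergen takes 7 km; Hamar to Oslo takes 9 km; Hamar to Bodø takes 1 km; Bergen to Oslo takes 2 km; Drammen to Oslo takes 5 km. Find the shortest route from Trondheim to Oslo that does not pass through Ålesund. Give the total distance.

Comparing a few candidate routes:
Trondheim -> Kristiansand -> Stavanger -> Oslo: 3 + 5 + 2 = 10
Trondheim -> Bodø -> Oslo: 9 + 9 = 18
Trondheim -> Bodø -> Bergen -> Oslo: 9 + 7 + 2 = 18
Trondheim -> Kristiansand -> Stavanger -> Bergen -> Oslo: 3 + 5 + 8 + 2 = 18
Trondheim -> Bodø -> Hamar -> Drammen -> Oslo: 9 + 1 + 1 + 5 = 16
Trondheim -> Bodø -> Hamar -> Oslo: 9 + 1 + 9 = 19
Best route has total 10 km.

10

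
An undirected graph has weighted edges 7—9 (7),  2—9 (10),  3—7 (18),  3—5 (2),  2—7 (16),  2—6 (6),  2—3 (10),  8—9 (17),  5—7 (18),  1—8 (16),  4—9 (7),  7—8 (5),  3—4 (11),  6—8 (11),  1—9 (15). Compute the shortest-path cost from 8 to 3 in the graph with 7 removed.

27

Paths from 8 to 3 avoiding 7:
8→1→9→4→3: 16 + 15 + 7 + 11 = 49
8→1→9→2→3: 16 + 15 + 10 + 10 = 51
8→9→4→3: 17 + 7 + 11 = 35
8→6→2→9→4→3: 11 + 6 + 10 + 7 + 11 = 45
8→6→2→3: 11 + 6 + 10 = 27
8→9→2→3: 17 + 10 + 10 = 37
The minimum is 27.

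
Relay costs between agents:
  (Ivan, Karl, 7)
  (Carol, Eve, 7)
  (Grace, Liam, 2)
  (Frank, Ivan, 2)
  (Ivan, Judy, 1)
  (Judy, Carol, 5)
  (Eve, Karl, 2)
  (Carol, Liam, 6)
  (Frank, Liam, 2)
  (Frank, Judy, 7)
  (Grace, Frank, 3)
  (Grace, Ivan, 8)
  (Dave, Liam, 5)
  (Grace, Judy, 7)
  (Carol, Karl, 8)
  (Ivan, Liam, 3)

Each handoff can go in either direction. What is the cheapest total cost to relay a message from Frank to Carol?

8

Checking several routes:
Frank-Judy-Carol: 7 + 5 = 12
Frank-Liam-Carol: 2 + 6 = 8
Frank-Grace-Liam-Carol: 3 + 2 + 6 = 11
Frank-Ivan-Judy-Carol: 2 + 1 + 5 = 8
Frank-Ivan-Liam-Carol: 2 + 3 + 6 = 11
Frank-Liam-Ivan-Judy-Carol: 2 + 3 + 1 + 5 = 11
Best route has total 8.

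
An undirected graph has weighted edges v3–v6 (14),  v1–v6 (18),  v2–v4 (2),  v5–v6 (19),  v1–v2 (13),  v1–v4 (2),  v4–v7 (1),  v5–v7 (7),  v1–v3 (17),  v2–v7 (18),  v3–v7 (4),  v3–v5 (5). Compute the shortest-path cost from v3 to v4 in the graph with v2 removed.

5

A few of the v3→v4 routes:
v3 -> v5 -> v6 -> v1 -> v4: 5 + 19 + 18 + 2 = 44
v3 -> v6 -> v5 -> v7 -> v4: 14 + 19 + 7 + 1 = 41
v3 -> v5 -> v7 -> v4: 5 + 7 + 1 = 13
v3 -> v6 -> v1 -> v4: 14 + 18 + 2 = 34
v3 -> v7 -> v4: 4 + 1 = 5
v3 -> v1 -> v4: 17 + 2 = 19
Best route has total 5.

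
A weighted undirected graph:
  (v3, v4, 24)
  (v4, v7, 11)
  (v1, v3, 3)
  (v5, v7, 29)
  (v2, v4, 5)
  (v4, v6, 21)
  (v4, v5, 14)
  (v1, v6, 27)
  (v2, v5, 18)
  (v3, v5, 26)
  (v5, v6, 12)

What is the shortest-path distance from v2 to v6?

A few of the v2→v6 routes:
v2→v5→v6: 18 + 12 = 30
v2→v5→v4→v6: 18 + 14 + 21 = 53
v2→v4→v5→v6: 5 + 14 + 12 = 31
v2→v4→v6: 5 + 21 = 26
v2→v4→v7→v5→v6: 5 + 11 + 29 + 12 = 57
Shortest: 26.

26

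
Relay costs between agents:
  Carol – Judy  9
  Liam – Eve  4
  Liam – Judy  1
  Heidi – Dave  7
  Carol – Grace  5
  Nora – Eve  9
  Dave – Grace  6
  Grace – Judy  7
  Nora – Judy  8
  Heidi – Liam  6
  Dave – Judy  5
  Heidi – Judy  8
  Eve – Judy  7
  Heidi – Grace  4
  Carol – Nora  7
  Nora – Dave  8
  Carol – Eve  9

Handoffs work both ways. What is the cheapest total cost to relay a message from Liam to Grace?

Comparing a few candidate routes:
Liam - Judy - Dave - Grace: 1 + 5 + 6 = 12
Liam - Judy - Grace: 1 + 7 = 8
Liam - Heidi - Grace: 6 + 4 = 10
Shortest: 8.

8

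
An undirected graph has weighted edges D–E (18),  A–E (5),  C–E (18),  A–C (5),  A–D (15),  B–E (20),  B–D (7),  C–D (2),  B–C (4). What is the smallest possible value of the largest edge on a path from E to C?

Checking several routes:
E-A-C: max(5, 5) = 5
E-D-C: max(18, 2) = 18
E-A-D-C: max(5, 15, 2) = 15
E-A-D-B-C: max(5, 15, 7, 4) = 15
Smallest bottleneck: 5.

5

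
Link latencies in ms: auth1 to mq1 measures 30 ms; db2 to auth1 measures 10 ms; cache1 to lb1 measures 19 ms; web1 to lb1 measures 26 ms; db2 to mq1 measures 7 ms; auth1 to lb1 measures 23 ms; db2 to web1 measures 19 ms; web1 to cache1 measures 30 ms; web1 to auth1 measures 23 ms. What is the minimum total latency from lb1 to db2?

33

Comparing a few candidate routes:
lb1-auth1-web1-db2: 23 + 23 + 19 = 65
lb1-auth1-db2: 23 + 10 = 33
lb1-auth1-mq1-db2: 23 + 30 + 7 = 60
lb1-web1-db2: 26 + 19 = 45
lb1-web1-auth1-db2: 26 + 23 + 10 = 59
Shortest: 33 ms.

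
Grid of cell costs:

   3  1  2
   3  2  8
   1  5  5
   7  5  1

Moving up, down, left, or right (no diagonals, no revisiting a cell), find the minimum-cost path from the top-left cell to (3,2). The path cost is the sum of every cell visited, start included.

17

Best path: r0c0 -> r0c1 -> r1c1 -> r2c1 -> r2c2 -> r3c2
Cost: 3 + 1 + 2 + 5 + 5 + 1 = 17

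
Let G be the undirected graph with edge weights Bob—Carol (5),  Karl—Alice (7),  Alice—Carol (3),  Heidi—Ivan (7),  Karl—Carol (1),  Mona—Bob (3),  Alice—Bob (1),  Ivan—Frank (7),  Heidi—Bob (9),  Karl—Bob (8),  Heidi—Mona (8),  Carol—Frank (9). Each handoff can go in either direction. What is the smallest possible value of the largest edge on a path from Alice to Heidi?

8

Comparing a few candidate routes:
Alice → Carol → Bob → Mona → Heidi: max(3, 5, 3, 8) = 8
Alice → Karl → Carol → Bob → Mona → Heidi: max(7, 1, 5, 3, 8) = 8
Alice → Carol → Karl → Bob → Mona → Heidi: max(3, 1, 8, 3, 8) = 8
Smallest bottleneck: 8.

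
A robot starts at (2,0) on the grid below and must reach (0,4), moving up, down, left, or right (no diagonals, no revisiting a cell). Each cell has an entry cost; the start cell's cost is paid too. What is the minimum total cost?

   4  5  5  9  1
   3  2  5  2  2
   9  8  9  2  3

24

One optimal route is r2c0 -> r1c0 -> r1c1 -> r1c2 -> r1c3 -> r1c4 -> r0c4.
Its cost is 9 + 3 + 2 + 5 + 2 + 2 + 1 = 24.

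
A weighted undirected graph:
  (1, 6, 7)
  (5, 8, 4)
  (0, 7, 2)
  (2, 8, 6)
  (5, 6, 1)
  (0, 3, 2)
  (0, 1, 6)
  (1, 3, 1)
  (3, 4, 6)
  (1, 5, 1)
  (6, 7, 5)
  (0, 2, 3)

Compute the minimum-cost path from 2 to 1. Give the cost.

Some routes from 2 to 1:
2 -> 0 -> 1: 3 + 6 = 9
2 -> 0 -> 7 -> 6 -> 5 -> 1: 3 + 2 + 5 + 1 + 1 = 12
2 -> 0 -> 3 -> 1: 3 + 2 + 1 = 6
2 -> 8 -> 5 -> 1: 6 + 4 + 1 = 11
Shortest: 6.

6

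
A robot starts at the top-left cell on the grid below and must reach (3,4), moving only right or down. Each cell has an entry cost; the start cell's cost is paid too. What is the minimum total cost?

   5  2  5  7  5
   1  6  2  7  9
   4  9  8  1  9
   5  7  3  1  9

One optimal route is (0,0) -> (0,1) -> (0,2) -> (1,2) -> (1,3) -> (2,3) -> (3,3) -> (3,4).
Its cost is 5 + 2 + 5 + 2 + 7 + 1 + 1 + 9 = 32.

32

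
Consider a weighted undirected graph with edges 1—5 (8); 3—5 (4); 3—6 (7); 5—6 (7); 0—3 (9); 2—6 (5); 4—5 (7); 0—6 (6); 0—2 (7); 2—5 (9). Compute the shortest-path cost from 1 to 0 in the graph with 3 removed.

Paths from 1 to 0 avoiding 3:
1→5→6→2→0: 8 + 7 + 5 + 7 = 27
1→5→6→0: 8 + 7 + 6 = 21
1→5→2→0: 8 + 9 + 7 = 24
1→5→2→6→0: 8 + 9 + 5 + 6 = 28
The minimum is 21.

21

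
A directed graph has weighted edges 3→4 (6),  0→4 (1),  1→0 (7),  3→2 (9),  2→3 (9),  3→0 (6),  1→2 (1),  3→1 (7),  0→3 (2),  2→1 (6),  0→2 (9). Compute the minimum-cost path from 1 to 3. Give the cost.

Routes from 1 to 3:
1-2-3: 1 + 9 = 10
1-0-3: 7 + 2 = 9
1-0-2-3: 7 + 9 + 9 = 25
Shortest: 9.

9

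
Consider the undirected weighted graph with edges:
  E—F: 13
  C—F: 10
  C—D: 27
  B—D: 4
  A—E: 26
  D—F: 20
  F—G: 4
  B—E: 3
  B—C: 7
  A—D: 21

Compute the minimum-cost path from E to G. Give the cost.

17

Comparing a few candidate routes:
E→B→D→C→F→G: 3 + 4 + 27 + 10 + 4 = 48
E→F→G: 13 + 4 = 17
E→B→C→F→G: 3 + 7 + 10 + 4 = 24
E→B→C→D→F→G: 3 + 7 + 27 + 20 + 4 = 61
E→B→D→F→G: 3 + 4 + 20 + 4 = 31
The minimum is 17.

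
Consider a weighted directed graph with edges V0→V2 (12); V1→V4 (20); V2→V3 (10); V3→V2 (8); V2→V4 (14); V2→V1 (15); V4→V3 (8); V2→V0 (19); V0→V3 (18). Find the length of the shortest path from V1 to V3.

Paths from V1 to V3:
V1 → V4 → V3: 20 + 8 = 28
The minimum is 28.

28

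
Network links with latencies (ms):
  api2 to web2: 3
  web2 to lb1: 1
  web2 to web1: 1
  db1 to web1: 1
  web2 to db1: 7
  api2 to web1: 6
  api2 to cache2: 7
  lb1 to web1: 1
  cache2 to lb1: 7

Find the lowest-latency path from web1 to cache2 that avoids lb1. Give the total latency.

Candidate routes:
web1→web2→api2→cache2: 1 + 3 + 7 = 11
web1→db1→web2→api2→cache2: 1 + 7 + 3 + 7 = 18
web1→api2→cache2: 6 + 7 = 13
Best route has total 11 ms.

11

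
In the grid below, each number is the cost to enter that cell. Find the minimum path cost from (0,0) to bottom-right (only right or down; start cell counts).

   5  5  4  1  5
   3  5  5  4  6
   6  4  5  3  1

23

Cheapest: [0,0] → [0,1] → [0,2] → [0,3] → [1,3] → [2,3] → [2,4]
  5 + 5 + 4 + 1 + 4 + 3 + 1 = 23
(Top row then right column would cost 27.)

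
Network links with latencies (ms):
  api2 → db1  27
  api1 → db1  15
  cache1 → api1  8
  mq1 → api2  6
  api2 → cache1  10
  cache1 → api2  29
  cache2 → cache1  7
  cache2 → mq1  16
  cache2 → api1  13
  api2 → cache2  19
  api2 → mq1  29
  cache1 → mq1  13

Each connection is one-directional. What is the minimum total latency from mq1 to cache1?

Paths from mq1 to cache1:
mq1-api2-cache1: 6 + 10 = 16
mq1-api2-cache2-cache1: 6 + 19 + 7 = 32
Best route has total 16 ms.

16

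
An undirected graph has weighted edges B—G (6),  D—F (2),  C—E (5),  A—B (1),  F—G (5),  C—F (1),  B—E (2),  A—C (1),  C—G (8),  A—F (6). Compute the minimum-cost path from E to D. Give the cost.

7

Comparing a few candidate routes:
E-B-A-F-D: 2 + 1 + 6 + 2 = 11
E-C-F-D: 5 + 1 + 2 = 8
E-B-A-C-F-D: 2 + 1 + 1 + 1 + 2 = 7
The minimum is 7.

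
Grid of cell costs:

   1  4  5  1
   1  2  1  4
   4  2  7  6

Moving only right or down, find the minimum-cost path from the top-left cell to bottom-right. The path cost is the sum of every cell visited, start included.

Best path: (0,0)→(1,0)→(1,1)→(1,2)→(1,3)→(2,3)
Cost: 1 + 1 + 2 + 1 + 4 + 6 = 15

15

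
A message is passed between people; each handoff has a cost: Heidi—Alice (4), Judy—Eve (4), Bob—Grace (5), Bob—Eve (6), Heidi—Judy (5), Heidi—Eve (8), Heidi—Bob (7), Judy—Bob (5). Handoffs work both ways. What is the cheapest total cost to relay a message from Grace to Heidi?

12

Candidate routes:
Grace-Bob-Eve-Heidi: 5 + 6 + 8 = 19
Grace-Bob-Eve-Judy-Heidi: 5 + 6 + 4 + 5 = 20
Grace-Bob-Judy-Eve-Heidi: 5 + 5 + 4 + 8 = 22
Grace-Bob-Heidi: 5 + 7 = 12
Grace-Bob-Judy-Heidi: 5 + 5 + 5 = 15
Shortest: 12.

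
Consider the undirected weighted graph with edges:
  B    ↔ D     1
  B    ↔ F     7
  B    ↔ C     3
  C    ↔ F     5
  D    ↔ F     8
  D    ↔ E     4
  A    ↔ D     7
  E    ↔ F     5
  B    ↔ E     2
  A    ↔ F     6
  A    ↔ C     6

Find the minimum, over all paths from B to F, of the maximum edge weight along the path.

5

A few of the B→F routes:
B-C-A-F: max(3, 6, 6) = 6
B-E-F: max(2, 5) = 5
B-E-D-A-C-F: max(2, 4, 7, 6, 5) = 7
B-E-D-A-F: max(2, 4, 7, 6) = 7
B-D-E-F: max(1, 4, 5) = 5
B-C-F: max(3, 5) = 5
Best route has worst link 5.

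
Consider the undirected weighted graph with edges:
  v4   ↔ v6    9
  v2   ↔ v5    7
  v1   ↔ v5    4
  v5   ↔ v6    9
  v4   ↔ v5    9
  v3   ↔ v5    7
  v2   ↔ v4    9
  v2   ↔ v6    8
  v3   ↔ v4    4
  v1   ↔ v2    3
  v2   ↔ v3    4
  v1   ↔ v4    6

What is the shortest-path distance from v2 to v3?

Checking several routes:
v2 - v4 - v3: 9 + 4 = 13
v2 - v5 - v3: 7 + 7 = 14
v2 - v3: 4
v2 - v1 - v5 - v4 - v3: 3 + 4 + 9 + 4 = 20
v2 - v1 - v5 - v3: 3 + 4 + 7 = 14
v2 - v1 - v4 - v3: 3 + 6 + 4 = 13
The minimum is 4.

4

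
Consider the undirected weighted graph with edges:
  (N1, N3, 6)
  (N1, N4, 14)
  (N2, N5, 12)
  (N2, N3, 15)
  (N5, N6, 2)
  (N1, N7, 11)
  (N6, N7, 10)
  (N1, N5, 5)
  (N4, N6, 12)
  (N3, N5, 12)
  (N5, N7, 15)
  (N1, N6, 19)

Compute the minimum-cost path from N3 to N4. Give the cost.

A few of the N3→N4 routes:
N3 → N1 → N5 → N6 → N4: 6 + 5 + 2 + 12 = 25
N3 → N5 → N1 → N4: 12 + 5 + 14 = 31
N3 → N5 → N6 → N4: 12 + 2 + 12 = 26
N3 → N1 → N4: 6 + 14 = 20
The minimum is 20.

20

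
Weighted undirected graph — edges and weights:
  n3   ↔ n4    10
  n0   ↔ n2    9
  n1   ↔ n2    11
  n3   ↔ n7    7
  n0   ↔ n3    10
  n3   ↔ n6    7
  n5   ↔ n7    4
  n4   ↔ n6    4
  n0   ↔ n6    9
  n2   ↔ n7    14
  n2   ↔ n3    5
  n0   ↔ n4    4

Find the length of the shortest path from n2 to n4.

13

Comparing a few candidate routes:
n2 -> n0 -> n4: 9 + 4 = 13
n2 -> n3 -> n0 -> n4: 5 + 10 + 4 = 19
n2 -> n3 -> n6 -> n4: 5 + 7 + 4 = 16
n2 -> n3 -> n4: 5 + 10 = 15
n2 -> n0 -> n6 -> n4: 9 + 9 + 4 = 22
Best route has total 13.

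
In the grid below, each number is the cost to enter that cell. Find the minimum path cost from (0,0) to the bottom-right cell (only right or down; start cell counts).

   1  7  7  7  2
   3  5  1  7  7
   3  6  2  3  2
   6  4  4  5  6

One optimal route is [0,0] → [1,0] → [1,1] → [1,2] → [2,2] → [2,3] → [2,4] → [3,4].
Its cost is 1 + 3 + 5 + 1 + 2 + 3 + 2 + 6 = 23.

23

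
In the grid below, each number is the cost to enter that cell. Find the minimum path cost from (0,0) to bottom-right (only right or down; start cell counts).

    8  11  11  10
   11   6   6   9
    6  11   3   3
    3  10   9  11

48

Take (0,0) (0,1) (1,1) (1,2) (2,2) (2,3) (3,3) for a total of 8 + 11 + 6 + 6 + 3 + 3 + 11 = 48.
For comparison, the top-then-right route costs 63.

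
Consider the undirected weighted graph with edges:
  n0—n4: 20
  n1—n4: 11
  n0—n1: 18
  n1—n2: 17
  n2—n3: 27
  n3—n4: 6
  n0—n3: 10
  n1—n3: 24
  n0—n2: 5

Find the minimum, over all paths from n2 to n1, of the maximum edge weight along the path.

11

Comparing a few candidate routes:
n2 - n1: max(17) = 17
n2 - n0 - n3 - n4 - n1: max(5, 10, 6, 11) = 11
n2 - n0 - n1: max(5, 18) = 18
Best route has worst link 11.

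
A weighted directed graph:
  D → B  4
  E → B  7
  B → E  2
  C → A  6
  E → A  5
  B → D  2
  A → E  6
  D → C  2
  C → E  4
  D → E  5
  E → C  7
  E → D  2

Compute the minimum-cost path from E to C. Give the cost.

Candidate routes:
E-B-D-C: 7 + 2 + 2 = 11
E-C: 7
E-D-C: 2 + 2 = 4
Shortest: 4.

4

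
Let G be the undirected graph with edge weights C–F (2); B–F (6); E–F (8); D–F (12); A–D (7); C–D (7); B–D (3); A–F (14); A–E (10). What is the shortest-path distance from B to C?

Some routes from B to C:
B-D-F-C: 3 + 12 + 2 = 17
B-D-C: 3 + 7 = 10
B-F-D-C: 6 + 12 + 7 = 25
B-F-C: 6 + 2 = 8
Best route has total 8.

8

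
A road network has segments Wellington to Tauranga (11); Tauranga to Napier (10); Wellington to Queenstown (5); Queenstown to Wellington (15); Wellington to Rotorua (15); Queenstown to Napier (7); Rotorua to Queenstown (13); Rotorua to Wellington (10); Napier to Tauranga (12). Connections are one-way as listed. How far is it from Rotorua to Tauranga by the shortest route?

Some routes from Rotorua to Tauranga:
Rotorua-Wellington-Queenstown-Napier-Tauranga: 10 + 5 + 7 + 12 = 34
Rotorua-Queenstown-Napier-Tauranga: 13 + 7 + 12 = 32
Rotorua-Wellington-Tauranga: 10 + 11 = 21
The minimum is 21 km.

21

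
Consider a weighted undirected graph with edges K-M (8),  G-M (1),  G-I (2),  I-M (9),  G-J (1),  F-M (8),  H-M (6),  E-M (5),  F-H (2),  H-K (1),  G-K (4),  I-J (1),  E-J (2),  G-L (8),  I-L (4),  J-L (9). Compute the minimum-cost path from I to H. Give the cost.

7

Checking several routes:
I→J→G→K→H: 1 + 1 + 4 + 1 = 7
I→G→K→H: 2 + 4 + 1 = 7
I→J→G→M→K→H: 1 + 1 + 1 + 8 + 1 = 12
I→J→G→M→H: 1 + 1 + 1 + 6 = 9
I→G→M→K→H: 2 + 1 + 8 + 1 = 12
I→G→M→H: 2 + 1 + 6 = 9
The minimum is 7.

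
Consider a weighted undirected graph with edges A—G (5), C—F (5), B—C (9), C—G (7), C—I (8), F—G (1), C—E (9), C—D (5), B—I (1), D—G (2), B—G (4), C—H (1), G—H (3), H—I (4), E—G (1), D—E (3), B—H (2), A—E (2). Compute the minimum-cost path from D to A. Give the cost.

Comparing a few candidate routes:
D→G→E→A: 2 + 1 + 2 = 5
D→G→A: 2 + 5 = 7
D→E→A: 3 + 2 = 5
Best route has total 5.

5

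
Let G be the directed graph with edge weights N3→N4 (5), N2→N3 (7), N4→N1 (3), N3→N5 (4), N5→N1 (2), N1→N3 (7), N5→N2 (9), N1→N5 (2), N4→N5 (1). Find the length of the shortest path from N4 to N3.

10

Some routes from N4 to N3:
N4 -> N1 -> N3: 3 + 7 = 10
N4 -> N5 -> N2 -> N3: 1 + 9 + 7 = 17
N4 -> N5 -> N1 -> N3: 1 + 2 + 7 = 10
Best route has total 10.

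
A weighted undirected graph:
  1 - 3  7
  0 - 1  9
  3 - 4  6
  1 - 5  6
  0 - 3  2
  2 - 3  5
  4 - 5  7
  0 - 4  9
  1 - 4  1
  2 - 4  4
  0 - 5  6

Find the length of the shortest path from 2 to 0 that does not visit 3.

A few of the 2→0 routes:
2 → 4 → 5 → 0: 4 + 7 + 6 = 17
2 → 4 → 1 → 0: 4 + 1 + 9 = 14
2 → 4 → 0: 4 + 9 = 13
2 → 4 → 1 → 5 → 0: 4 + 1 + 6 + 6 = 17
Shortest: 13.

13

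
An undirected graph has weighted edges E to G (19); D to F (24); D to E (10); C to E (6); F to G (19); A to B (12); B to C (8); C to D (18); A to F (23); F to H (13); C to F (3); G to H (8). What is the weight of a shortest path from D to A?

Some routes from D to A:
D - E - C - B - A: 10 + 6 + 8 + 12 = 36
D - C - F - A: 18 + 3 + 23 = 44
D - E - C - F - A: 10 + 6 + 3 + 23 = 42
D - C - B - A: 18 + 8 + 12 = 38
Best route has total 36.

36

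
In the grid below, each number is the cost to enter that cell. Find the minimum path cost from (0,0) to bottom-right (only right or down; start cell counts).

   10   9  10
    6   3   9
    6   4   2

Take (0,0) -> (1,0) -> (1,1) -> (2,1) -> (2,2) for a total of 10 + 6 + 3 + 4 + 2 = 25.
(Top row then right column would cost 40.)

25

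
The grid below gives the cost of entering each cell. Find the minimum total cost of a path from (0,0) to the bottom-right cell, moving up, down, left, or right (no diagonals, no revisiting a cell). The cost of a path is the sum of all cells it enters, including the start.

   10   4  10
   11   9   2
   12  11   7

Cheapest: [0,0]→[0,1]→[1,1]→[1,2]→[2,2]
  10 + 4 + 9 + 2 + 7 = 32

32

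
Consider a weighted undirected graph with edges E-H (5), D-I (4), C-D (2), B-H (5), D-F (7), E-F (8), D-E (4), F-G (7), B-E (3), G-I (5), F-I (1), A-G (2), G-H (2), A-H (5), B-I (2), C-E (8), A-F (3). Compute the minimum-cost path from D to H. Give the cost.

9

Checking several routes:
D-I-G-H: 4 + 5 + 2 = 11
D-E-B-H: 4 + 3 + 5 = 12
D-I-F-A-G-H: 4 + 1 + 3 + 2 + 2 = 12
D-I-B-H: 4 + 2 + 5 = 11
D-I-F-A-H: 4 + 1 + 3 + 5 = 13
D-E-H: 4 + 5 = 9
The minimum is 9.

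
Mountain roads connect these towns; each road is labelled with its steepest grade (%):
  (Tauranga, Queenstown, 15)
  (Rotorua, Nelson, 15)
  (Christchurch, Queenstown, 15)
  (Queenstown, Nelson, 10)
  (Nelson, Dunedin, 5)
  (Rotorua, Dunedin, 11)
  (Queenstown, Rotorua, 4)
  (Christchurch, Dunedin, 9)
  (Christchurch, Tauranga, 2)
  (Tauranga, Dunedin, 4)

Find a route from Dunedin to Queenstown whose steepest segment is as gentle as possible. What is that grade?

Comparing a few candidate routes:
Dunedin → Tauranga → Christchurch → Queenstown: max(4, 2, 15) = 15
Dunedin → Tauranga → Queenstown: max(4, 15) = 15
Dunedin → Rotorua → Queenstown: max(11, 4) = 11
Dunedin → Christchurch → Queenstown: max(9, 15) = 15
Dunedin → Christchurch → Tauranga → Queenstown: max(9, 2, 15) = 15
Dunedin → Nelson → Queenstown: max(5, 10) = 10
The minimum achievable maximum is 10%.

10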